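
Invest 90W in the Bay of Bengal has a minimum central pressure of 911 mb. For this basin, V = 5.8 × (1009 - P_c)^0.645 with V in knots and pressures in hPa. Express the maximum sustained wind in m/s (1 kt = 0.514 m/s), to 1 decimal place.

57.4 m/s

ΔP = 1009 − 911 = 98 mb.
V ≈ 5.8 × 98^0.645 = 5.8 × 19.246 ≈ 111.627 kt.
111.627 × 0.514 ≈ 57.38 m/s → 57.4 m/s.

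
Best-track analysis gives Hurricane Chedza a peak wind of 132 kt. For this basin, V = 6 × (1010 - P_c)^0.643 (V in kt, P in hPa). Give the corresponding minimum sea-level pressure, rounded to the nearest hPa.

ΔP = (V / 6)^(1/0.643) = (132/6)^1.555.
132/6 = 22.000; 22.000^1.555 ≈ 122.39 hPa.
P_c = 1010 − 122.39 = 887.61 ≈ 888 hPa.

888 hPa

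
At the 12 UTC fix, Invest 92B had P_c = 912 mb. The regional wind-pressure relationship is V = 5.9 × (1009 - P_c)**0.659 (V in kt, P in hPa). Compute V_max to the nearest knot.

ΔP = 1009 − 912 = 97 mb.
97^0.659 ≈ 20.384.
V ≈ 5.9 × 20.384 ≈ 120.3 kt.

120 kt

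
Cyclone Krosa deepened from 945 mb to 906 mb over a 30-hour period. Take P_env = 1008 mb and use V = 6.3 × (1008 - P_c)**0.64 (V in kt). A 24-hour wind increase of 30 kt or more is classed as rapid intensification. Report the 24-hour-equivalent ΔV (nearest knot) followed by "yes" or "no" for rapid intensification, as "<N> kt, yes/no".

V₁: ΔP = 63, V ≈ 6.3 × 63^0.64 ≈ 89.31 kt.
V₂: ΔP = 102, V ≈ 6.3 × 102^0.64 ≈ 121.58 kt.
ΔV over 30 h = 32.27 kt → 24 h equivalent = 32.27 × 24/30 ≈ 25.82 kt.
26 kt < 30 kt ⇒ not rapid intensification.

26 kt, no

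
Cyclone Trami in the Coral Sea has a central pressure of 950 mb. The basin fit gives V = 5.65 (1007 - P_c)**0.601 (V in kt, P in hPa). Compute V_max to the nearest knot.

ΔP = 1007 − 950 = 57 mb.
57^0.601 ≈ 11.357.
V ≈ 5.65 × 11.357 ≈ 64.2 kt.

64 kt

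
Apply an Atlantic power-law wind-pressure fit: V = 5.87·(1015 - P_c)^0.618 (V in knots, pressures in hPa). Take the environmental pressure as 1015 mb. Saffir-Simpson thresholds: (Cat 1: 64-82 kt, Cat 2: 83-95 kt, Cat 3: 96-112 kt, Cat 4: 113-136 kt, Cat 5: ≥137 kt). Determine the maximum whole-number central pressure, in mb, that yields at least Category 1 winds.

967 mb

Category 1 begins at V = 64 kt.
Required ΔP = (64/5.87)^(1/0.618) = 10.903^1.618 ≈ 47.74 mb.
P_c ≤ 1015 − 47.74 = 967.26, so the highest integer P_c is 967 mb.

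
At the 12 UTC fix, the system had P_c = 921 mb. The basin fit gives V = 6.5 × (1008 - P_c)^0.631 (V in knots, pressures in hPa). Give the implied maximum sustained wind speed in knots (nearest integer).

109 kt

ΔP = 1008 − 921 = 87 mb.
87^0.631 ≈ 16.743.
V ≈ 6.5 × 16.743 ≈ 108.8 kt.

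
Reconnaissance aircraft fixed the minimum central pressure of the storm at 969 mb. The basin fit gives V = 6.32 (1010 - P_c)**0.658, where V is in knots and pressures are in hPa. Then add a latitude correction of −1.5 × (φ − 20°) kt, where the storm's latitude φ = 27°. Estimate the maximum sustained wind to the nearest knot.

62 kt

ΔP = 1010 − 969 = 41 mb.
41^0.658 ≈ 11.514.
V ≈ 6.32 × 11.514 ≈ 72.8 kt.
Latitude correction: −1.5 × (27 − 20) = -10.5 kt.
Corrected V ≈ 62.3 kt → 62 kt.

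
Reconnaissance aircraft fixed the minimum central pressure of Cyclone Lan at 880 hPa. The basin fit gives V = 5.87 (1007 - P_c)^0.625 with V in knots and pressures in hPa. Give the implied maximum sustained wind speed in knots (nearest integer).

ΔP = 1007 − 880 = 127 hPa.
127^0.625 ≈ 20.648.
V ≈ 5.87 × 20.648 ≈ 121.2 kt.

121 kt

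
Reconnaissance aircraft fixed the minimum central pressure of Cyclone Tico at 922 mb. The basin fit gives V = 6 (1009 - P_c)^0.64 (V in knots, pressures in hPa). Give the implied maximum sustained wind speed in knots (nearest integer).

105 kt

ΔP = 1009 − 922 = 87 mb.
87^0.64 ≈ 17.430.
V ≈ 6 × 17.430 ≈ 104.6 kt.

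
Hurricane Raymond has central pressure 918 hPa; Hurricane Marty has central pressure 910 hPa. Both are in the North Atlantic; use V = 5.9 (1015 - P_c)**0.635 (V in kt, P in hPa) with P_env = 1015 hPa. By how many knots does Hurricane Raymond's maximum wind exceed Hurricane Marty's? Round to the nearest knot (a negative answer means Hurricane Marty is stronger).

-6 kt

Hurricane Raymond: ΔP = 97; V ≈ 5.9 × 97^0.635 ≈ 107.76 kt.
Hurricane Marty: ΔP = 105; V ≈ 5.9 × 105^0.635 ≈ 113.32 kt.
Difference ≈ 107.76 − 113.32 = -5.56 → -6 kt.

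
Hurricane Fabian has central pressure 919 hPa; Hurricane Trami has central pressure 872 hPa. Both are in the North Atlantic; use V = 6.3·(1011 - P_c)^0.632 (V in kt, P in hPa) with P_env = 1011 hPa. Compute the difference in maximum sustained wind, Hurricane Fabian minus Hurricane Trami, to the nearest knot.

Hurricane Fabian: ΔP = 92; V ≈ 6.3 × 92^0.632 ≈ 109.76 kt.
Hurricane Trami: ΔP = 139; V ≈ 6.3 × 139^0.632 ≈ 142.47 kt.
Difference ≈ 109.76 − 142.47 = -32.71 → -33 kt.

-33 kt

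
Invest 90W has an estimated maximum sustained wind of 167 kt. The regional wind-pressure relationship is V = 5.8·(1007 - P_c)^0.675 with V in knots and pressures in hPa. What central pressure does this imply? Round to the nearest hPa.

ΔP = (V / 5.8)^(1/0.675) = (167/5.8)^1.481.
167/5.8 = 28.793; 28.793^1.481 ≈ 145.18 hPa.
P_c = 1007 − 145.18 = 861.82 ≈ 862 hPa.

862 hPa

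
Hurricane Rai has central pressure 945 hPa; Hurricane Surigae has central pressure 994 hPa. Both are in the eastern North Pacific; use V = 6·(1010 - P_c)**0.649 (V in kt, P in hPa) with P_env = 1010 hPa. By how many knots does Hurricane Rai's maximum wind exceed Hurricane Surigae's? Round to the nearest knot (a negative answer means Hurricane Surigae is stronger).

54 kt

Hurricane Rai: ΔP = 65; V ≈ 6 × 65^0.649 ≈ 90.10 kt.
Hurricane Surigae: ΔP = 16; V ≈ 6 × 16^0.649 ≈ 36.28 kt.
Difference ≈ 90.10 − 36.28 = 53.82 → 54 kt.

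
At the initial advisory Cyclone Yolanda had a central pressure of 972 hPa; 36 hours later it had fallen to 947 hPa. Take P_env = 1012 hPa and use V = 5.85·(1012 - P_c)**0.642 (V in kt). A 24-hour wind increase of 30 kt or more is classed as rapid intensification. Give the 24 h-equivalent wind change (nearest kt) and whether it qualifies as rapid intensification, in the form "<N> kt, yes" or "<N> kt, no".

V₁: ΔP = 40, V ≈ 5.85 × 40^0.642 ≈ 62.47 kt.
V₂: ΔP = 65, V ≈ 5.85 × 65^0.642 ≈ 85.32 kt.
ΔV over 36 h = 22.85 kt → 24 h equivalent = 22.85 × 24/36 ≈ 15.23 kt.
15 kt < 30 kt ⇒ not rapid intensification.

15 kt, no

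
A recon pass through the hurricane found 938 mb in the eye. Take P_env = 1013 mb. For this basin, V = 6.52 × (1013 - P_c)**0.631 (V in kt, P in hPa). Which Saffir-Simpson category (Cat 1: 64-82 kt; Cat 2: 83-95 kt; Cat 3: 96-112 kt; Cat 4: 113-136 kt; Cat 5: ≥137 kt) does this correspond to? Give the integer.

3

ΔP = 1013 − 938 = 75 mb.
V ≈ 6.52 × 75^0.631 = 6.52 × 15.25 ≈ 99 kt.
99 kt falls in the Category 3 band.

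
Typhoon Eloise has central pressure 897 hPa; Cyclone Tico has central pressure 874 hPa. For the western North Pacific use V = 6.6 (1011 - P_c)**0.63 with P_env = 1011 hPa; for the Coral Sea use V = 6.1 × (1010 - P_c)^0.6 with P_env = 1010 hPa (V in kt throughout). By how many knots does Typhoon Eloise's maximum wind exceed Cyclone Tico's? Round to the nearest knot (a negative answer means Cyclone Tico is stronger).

14 kt

Typhoon Eloise: ΔP = 114; V ≈ 6.6 × 114^0.63 ≈ 130.43 kt.
Cyclone Tico: ΔP = 136; V ≈ 6.1 × 136^0.6 ≈ 116.27 kt.
Difference ≈ 130.43 − 116.27 = 14.16 → 14 kt.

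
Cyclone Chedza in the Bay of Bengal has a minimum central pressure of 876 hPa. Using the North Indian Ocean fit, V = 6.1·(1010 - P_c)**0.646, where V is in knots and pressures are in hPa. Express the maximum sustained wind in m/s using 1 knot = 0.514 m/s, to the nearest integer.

ΔP = 1010 − 876 = 134 hPa.
V ≈ 6.1 × 134^0.646 = 6.1 × 23.665 ≈ 144.358 kt.
144.358 × 0.514 ≈ 74.20 m/s → 74 m/s.

74 m/s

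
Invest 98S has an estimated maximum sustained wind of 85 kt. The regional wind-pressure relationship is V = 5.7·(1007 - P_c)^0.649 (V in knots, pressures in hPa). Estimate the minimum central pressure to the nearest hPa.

ΔP = (V / 5.7)^(1/0.649) = (85/5.7)^1.541.
85/5.7 = 14.912; 14.912^1.541 ≈ 64.30 hPa.
P_c = 1007 − 64.30 = 942.70 ≈ 943 hPa.

943 hPa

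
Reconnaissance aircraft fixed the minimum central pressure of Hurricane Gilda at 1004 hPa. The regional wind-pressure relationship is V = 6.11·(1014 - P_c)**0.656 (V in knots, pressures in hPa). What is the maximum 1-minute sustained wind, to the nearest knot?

ΔP = 1014 − 1004 = 10 hPa.
10^0.656 ≈ 4.529.
V ≈ 6.11 × 4.529 ≈ 27.7 kt.

28 kt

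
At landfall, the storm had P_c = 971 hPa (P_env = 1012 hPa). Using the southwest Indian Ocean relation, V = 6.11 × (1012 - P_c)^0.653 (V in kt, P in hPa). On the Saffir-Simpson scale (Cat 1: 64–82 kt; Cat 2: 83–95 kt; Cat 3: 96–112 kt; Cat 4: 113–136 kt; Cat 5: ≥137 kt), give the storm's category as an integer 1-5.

ΔP = 1012 − 971 = 41 hPa.
V ≈ 6.11 × 41^0.653 = 6.11 × 11.30 ≈ 69 kt.
69 kt falls in the Category 1 band.

1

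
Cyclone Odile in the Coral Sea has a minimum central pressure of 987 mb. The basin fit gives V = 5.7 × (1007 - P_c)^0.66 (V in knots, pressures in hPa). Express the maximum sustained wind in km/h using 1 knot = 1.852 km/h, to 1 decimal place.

76.2 km/h

ΔP = 1007 − 987 = 20 mb.
V ≈ 5.7 × 20^0.66 = 5.7 × 7.222 ≈ 41.168 kt.
41.168 × 1.852 ≈ 76.24 km/h → 76.2 km/h.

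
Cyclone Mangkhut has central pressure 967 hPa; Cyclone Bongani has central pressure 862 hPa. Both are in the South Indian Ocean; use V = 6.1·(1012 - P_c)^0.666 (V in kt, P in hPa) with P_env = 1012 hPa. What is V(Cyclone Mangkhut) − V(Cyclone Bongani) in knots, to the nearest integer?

Cyclone Mangkhut: ΔP = 45; V ≈ 6.1 × 45^0.666 ≈ 76.98 kt.
Cyclone Bongani: ΔP = 150; V ≈ 6.1 × 150^0.666 ≈ 171.64 kt.
Difference ≈ 76.98 − 171.64 = -94.66 → -95 kt.

-95 kt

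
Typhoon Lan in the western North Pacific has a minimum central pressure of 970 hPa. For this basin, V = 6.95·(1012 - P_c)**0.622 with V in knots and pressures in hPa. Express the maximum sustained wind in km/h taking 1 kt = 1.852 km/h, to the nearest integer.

ΔP = 1012 − 970 = 42 hPa.
V ≈ 6.95 × 42^0.622 = 6.95 × 10.225 ≈ 71.063 kt.
71.063 × 1.852 ≈ 131.61 km/h → 132 km/h.

132 km/h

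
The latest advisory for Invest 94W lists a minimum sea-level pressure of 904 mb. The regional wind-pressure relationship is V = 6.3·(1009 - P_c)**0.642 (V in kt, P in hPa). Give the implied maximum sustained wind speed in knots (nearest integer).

125 kt

ΔP = 1009 − 904 = 105 mb.
105^0.642 ≈ 19.843.
V ≈ 6.3 × 19.843 ≈ 125.0 kt.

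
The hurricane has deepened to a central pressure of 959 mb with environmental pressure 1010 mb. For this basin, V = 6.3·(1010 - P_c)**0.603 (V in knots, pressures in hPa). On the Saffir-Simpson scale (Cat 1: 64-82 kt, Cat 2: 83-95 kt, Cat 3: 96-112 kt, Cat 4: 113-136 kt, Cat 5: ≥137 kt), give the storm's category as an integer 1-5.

ΔP = 1010 − 959 = 51 mb.
V ≈ 6.3 × 51^0.603 = 6.3 × 10.71 ≈ 67 kt.
67 kt falls in the Category 1 band.

1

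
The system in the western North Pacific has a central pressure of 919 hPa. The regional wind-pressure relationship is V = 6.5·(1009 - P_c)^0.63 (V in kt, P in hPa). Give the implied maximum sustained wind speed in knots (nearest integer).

ΔP = 1009 − 919 = 90 hPa.
90^0.63 ≈ 17.028.
V ≈ 6.5 × 17.028 ≈ 110.7 kt.

111 kt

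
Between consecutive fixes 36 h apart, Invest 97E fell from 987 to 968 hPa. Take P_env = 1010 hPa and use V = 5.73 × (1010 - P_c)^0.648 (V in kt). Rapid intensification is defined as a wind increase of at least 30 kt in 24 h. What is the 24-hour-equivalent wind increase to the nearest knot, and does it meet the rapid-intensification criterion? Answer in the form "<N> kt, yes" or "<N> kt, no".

V₁: ΔP = 23, V ≈ 5.73 × 23^0.648 ≈ 43.71 kt.
V₂: ΔP = 42, V ≈ 5.73 × 42^0.648 ≈ 64.57 kt.
ΔV over 36 h = 20.86 kt → 24 h equivalent = 20.86 × 24/36 ≈ 13.91 kt.
14 kt < 30 kt ⇒ not rapid intensification.

14 kt, no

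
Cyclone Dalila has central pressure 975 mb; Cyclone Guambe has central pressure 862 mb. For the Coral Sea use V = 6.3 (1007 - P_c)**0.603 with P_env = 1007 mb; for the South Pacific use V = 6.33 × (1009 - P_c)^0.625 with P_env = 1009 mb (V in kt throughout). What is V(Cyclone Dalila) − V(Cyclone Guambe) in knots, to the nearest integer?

-92 kt

Cyclone Dalila: ΔP = 32; V ≈ 6.3 × 32^0.603 ≈ 50.93 kt.
Cyclone Guambe: ΔP = 147; V ≈ 6.33 × 147^0.625 ≈ 143.21 kt.
Difference ≈ 50.93 − 143.21 = -92.28 → -92 kt.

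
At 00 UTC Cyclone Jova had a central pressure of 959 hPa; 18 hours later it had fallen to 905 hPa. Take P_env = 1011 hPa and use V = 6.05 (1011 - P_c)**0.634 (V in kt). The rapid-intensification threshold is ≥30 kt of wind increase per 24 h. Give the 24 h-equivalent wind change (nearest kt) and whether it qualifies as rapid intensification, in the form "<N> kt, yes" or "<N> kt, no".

V₁: ΔP = 52, V ≈ 6.05 × 52^0.634 ≈ 74.08 kt.
V₂: ΔP = 106, V ≈ 6.05 × 106^0.634 ≈ 116.36 kt.
ΔV over 18 h = 42.28 kt → 24 h equivalent = 42.28 × 24/18 ≈ 56.37 kt.
56 kt ≥ 30 kt ⇒ rapid intensification.

56 kt, yes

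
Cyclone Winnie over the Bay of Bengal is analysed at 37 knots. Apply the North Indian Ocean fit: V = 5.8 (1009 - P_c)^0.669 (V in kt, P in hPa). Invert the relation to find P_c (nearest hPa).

ΔP = (V / 5.8)^(1/0.669) = (37/5.8)^1.495.
37/5.8 = 6.379; 6.379^1.495 ≈ 15.96 hPa.
P_c = 1009 − 15.96 = 993.04 ≈ 993 hPa.

993 hPa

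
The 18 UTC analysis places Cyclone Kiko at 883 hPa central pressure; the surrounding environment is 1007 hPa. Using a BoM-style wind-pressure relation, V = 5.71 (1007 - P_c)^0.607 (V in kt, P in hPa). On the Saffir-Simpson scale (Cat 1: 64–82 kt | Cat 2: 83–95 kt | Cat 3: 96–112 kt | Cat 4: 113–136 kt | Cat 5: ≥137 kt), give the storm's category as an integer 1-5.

ΔP = 1007 − 883 = 124 hPa.
V ≈ 5.71 × 124^0.607 = 5.71 × 18.65 ≈ 106 kt.
106 kt falls in the Category 3 band.

3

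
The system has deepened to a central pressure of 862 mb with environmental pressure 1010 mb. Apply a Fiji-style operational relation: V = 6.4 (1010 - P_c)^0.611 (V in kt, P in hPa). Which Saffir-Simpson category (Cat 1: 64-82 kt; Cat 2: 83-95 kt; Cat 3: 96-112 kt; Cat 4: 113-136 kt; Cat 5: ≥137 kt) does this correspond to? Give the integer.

ΔP = 1010 − 862 = 148 mb.
V ≈ 6.4 × 148^0.611 = 6.4 × 21.19 ≈ 136 kt.
136 kt falls in the Category 4 band.

4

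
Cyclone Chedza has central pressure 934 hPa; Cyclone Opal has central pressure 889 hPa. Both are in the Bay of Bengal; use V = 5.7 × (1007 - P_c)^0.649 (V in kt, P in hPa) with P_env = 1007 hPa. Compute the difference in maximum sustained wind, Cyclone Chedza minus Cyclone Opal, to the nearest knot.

Cyclone Chedza: ΔP = 73; V ≈ 5.7 × 73^0.649 ≈ 92.29 kt.
Cyclone Opal: ΔP = 118; V ≈ 5.7 × 118^0.649 ≈ 126.05 kt.
Difference ≈ 92.29 − 126.05 = -33.76 → -34 kt.

-34 kt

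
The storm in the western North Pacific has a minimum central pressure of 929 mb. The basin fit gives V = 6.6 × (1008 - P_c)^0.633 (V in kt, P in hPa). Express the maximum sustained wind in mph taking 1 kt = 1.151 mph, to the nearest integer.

ΔP = 1008 − 929 = 79 mb.
V ≈ 6.6 × 79^0.633 = 6.6 × 15.893 ≈ 104.892 kt.
104.892 × 1.151 ≈ 120.73 mph → 121 mph.

121 mph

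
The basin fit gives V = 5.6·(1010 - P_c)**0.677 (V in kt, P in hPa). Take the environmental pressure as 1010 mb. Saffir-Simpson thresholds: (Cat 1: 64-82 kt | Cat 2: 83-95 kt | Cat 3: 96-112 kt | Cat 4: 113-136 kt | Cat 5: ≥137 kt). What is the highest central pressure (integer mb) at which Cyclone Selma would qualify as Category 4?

925 mb

Category 4 begins at V = 113 kt.
Required ΔP = (113/5.6)^(1/0.677) = 20.179^1.477 ≈ 84.62 mb.
P_c ≤ 1010 − 84.62 = 925.38, so the highest integer P_c is 925 mb.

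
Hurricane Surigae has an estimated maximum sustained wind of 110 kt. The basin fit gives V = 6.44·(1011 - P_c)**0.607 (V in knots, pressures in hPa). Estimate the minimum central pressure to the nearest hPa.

ΔP = (V / 6.44)^(1/0.607) = (110/6.44)^1.647.
110/6.44 = 17.081; 17.081^1.647 ≈ 107.27 hPa.
P_c = 1011 − 107.27 = 903.73 ≈ 904 hPa.

904 hPa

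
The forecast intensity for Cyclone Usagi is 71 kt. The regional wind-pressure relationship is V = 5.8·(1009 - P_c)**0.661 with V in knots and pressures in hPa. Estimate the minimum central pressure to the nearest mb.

965 mb

ΔP = (V / 5.8)^(1/0.661) = (71/5.8)^1.513.
71/5.8 = 12.241; 12.241^1.513 ≈ 44.23 mb.
P_c = 1009 − 44.23 = 964.77 ≈ 965 mb.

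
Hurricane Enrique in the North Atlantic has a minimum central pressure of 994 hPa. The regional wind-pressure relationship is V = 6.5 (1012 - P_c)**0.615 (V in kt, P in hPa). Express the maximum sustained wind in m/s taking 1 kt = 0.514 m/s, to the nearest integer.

ΔP = 1012 − 994 = 18 hPa.
V ≈ 6.5 × 18^0.615 = 6.5 × 5.916 ≈ 38.451 kt.
38.451 × 0.514 ≈ 19.76 m/s → 20 m/s.

20 m/s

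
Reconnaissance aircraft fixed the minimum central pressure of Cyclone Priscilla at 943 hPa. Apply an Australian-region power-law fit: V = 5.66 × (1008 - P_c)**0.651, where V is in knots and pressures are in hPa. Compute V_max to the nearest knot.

ΔP = 1008 − 943 = 65 hPa.
65^0.651 ≈ 15.143.
V ≈ 5.66 × 15.143 ≈ 85.7 kt.

86 kt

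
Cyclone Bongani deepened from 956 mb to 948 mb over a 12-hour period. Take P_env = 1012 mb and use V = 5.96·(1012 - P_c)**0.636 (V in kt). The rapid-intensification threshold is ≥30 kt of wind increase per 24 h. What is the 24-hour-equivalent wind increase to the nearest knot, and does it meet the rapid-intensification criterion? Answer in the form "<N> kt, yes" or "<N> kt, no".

14 kt, no

V₁: ΔP = 56, V ≈ 5.96 × 56^0.636 ≈ 77.11 kt.
V₂: ΔP = 64, V ≈ 5.96 × 64^0.636 ≈ 83.94 kt.
ΔV over 12 h = 6.83 kt → 24 h equivalent = 6.83 × 24/12 ≈ 13.66 kt.
14 kt < 30 kt ⇒ not rapid intensification.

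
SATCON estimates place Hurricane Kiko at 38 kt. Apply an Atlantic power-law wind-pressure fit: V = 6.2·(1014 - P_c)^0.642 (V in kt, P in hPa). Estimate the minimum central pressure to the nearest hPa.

997 hPa

ΔP = (V / 6.2)^(1/0.642) = (38/6.2)^1.558.
38/6.2 = 6.129; 6.129^1.558 ≈ 16.84 hPa.
P_c = 1014 − 16.84 = 997.16 ≈ 997 hPa.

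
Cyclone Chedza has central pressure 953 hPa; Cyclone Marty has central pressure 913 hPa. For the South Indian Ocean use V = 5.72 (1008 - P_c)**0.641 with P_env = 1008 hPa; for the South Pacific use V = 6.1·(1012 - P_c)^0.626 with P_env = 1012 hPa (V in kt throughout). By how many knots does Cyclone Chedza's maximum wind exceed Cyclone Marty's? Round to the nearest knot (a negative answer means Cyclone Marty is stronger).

Cyclone Chedza: ΔP = 55; V ≈ 5.72 × 55^0.641 ≈ 74.64 kt.
Cyclone Marty: ΔP = 99; V ≈ 6.1 × 99^0.626 ≈ 108.29 kt.
Difference ≈ 74.64 − 108.29 = -33.65 → -34 kt.

-34 kt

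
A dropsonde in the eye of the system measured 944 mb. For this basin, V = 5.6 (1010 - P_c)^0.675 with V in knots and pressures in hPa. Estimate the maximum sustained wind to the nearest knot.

95 kt

ΔP = 1010 − 944 = 66 mb.
66^0.675 ≈ 16.912.
V ≈ 5.6 × 16.912 ≈ 94.7 kt.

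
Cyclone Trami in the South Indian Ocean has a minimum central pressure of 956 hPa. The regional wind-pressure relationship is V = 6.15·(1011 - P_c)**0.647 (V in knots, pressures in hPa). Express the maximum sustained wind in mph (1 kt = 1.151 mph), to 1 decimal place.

ΔP = 1011 − 956 = 55 hPa.
V ≈ 6.15 × 55^0.647 = 6.15 × 13.366 ≈ 82.203 kt.
82.203 × 1.151 ≈ 94.62 mph → 94.6 mph.

94.6 mph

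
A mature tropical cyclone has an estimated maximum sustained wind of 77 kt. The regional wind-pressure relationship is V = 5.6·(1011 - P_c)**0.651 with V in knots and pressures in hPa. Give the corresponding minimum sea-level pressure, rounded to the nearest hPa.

ΔP = (V / 5.6)^(1/0.651) = (77/5.6)^1.536.
77/5.6 = 13.750; 13.750^1.536 ≈ 56.05 hPa.
P_c = 1011 − 56.05 = 954.95 ≈ 955 hPa.

955 hPa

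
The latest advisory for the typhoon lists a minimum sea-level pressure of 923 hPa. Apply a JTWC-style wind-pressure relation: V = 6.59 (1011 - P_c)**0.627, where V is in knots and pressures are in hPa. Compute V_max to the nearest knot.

109 kt

ΔP = 1011 − 923 = 88 hPa.
88^0.627 ≈ 16.565.
V ≈ 6.59 × 16.565 ≈ 109.2 kt.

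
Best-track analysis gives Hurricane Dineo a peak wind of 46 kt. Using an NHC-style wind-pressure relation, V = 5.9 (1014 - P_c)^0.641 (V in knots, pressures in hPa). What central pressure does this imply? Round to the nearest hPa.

ΔP = (V / 5.9)^(1/0.641) = (46/5.9)^1.560.
46/5.9 = 7.797; 7.797^1.560 ≈ 24.63 hPa.
P_c = 1014 − 24.63 = 989.37 ≈ 989 hPa.

989 hPa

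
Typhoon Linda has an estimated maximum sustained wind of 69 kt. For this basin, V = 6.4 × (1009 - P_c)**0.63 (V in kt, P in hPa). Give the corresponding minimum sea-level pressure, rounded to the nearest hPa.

965 hPa

ΔP = (V / 6.4)^(1/0.63) = (69/6.4)^1.587.
69/6.4 = 10.781; 10.781^1.587 ≈ 43.57 hPa.
P_c = 1009 − 43.57 = 965.43 ≈ 965 hPa.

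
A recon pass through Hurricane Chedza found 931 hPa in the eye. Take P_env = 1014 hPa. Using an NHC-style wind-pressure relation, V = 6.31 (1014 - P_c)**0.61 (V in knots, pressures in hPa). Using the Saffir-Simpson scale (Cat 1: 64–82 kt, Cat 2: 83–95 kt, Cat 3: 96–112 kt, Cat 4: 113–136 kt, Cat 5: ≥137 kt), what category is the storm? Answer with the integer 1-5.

ΔP = 1014 − 931 = 83 hPa.
V ≈ 6.31 × 83^0.61 = 6.31 × 14.81 ≈ 93 kt.
93 kt falls in the Category 2 band.

2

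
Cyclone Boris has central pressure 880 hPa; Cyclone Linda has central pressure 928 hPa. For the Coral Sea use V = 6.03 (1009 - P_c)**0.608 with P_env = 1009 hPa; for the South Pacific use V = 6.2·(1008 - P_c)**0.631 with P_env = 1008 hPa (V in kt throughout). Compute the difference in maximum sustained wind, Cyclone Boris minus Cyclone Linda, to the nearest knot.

17 kt

Cyclone Boris: ΔP = 129; V ≈ 6.03 × 129^0.608 ≈ 115.76 kt.
Cyclone Linda: ΔP = 80; V ≈ 6.2 × 80^0.631 ≈ 98.46 kt.
Difference ≈ 115.76 − 98.46 = 17.30 → 17 kt.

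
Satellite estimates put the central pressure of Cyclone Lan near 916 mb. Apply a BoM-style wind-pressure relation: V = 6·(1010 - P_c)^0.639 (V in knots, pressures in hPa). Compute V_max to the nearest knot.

109 kt

ΔP = 1010 − 916 = 94 mb.
94^0.639 ≈ 18.232.
V ≈ 6 × 18.232 ≈ 109.4 kt.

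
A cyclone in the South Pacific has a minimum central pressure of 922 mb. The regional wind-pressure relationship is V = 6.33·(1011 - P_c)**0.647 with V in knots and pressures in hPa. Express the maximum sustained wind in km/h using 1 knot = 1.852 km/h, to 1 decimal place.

213.9 km/h

ΔP = 1011 − 922 = 89 mb.
V ≈ 6.33 × 89^0.647 = 6.33 × 18.250 ≈ 115.520 kt.
115.520 × 1.852 ≈ 213.94 km/h → 213.9 km/h.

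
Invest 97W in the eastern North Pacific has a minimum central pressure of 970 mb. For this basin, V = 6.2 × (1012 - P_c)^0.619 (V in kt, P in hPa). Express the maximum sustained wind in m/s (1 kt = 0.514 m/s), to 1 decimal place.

ΔP = 1012 − 970 = 42 mb.
V ≈ 6.2 × 42^0.619 = 6.2 × 10.111 ≈ 62.688 kt.
62.688 × 0.514 ≈ 32.22 m/s → 32.2 m/s.

32.2 m/s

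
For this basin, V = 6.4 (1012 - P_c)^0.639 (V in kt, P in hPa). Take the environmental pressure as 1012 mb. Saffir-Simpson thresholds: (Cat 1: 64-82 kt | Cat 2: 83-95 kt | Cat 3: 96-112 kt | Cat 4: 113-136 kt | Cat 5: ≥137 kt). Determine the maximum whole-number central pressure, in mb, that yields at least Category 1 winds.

Category 1 begins at V = 64 kt.
Required ΔP = (64/6.4)^(1/0.639) = 10.000^1.565 ≈ 36.72 mb.
P_c ≤ 1012 − 36.72 = 975.28, so the highest integer P_c is 975 mb.

975 mb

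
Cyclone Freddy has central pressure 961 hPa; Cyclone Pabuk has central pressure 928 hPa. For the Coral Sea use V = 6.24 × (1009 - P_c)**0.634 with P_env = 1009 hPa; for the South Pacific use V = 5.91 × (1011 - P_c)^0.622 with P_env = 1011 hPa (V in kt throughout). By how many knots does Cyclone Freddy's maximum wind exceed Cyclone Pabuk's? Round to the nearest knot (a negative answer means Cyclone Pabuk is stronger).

-20 kt

Cyclone Freddy: ΔP = 48; V ≈ 6.24 × 48^0.634 ≈ 72.63 kt.
Cyclone Pabuk: ΔP = 83; V ≈ 5.91 × 83^0.622 ≈ 92.31 kt.
Difference ≈ 72.63 − 92.31 = -19.68 → -20 kt.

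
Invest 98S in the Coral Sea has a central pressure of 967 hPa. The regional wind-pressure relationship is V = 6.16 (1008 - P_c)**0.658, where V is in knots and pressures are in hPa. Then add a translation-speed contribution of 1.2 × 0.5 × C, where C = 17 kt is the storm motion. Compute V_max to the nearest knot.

ΔP = 1008 − 967 = 41 hPa.
41^0.658 ≈ 11.514.
V ≈ 6.16 × 11.514 ≈ 70.9 kt.
Translation term: 1.2 × 0.5 × 17 = 10.2 kt.
Corrected V ≈ 81.1 kt → 81 kt.

81 kt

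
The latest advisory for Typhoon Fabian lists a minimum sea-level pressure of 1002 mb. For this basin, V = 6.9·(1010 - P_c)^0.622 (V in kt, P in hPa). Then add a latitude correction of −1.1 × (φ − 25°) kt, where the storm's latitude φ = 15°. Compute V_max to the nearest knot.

ΔP = 1010 − 1002 = 8 mb.
8^0.622 ≈ 3.645.
V ≈ 6.9 × 3.645 ≈ 25.2 kt.
Latitude correction: −1.1 × (15 − 25) = 11 kt.
Corrected V ≈ 36.2 kt → 36 kt.

36 kt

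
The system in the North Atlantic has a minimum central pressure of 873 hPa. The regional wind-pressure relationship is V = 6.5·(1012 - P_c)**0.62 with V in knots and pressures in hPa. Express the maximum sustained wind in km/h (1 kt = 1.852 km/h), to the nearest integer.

ΔP = 1012 − 873 = 139 hPa.
V ≈ 6.5 × 139^0.62 = 6.5 × 21.314 ≈ 138.542 kt.
138.542 × 1.852 ≈ 256.58 km/h → 257 km/h.

257 km/h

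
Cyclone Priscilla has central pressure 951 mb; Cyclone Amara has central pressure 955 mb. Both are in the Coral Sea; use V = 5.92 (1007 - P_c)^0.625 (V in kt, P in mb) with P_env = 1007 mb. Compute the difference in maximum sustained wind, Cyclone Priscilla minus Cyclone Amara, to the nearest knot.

Cyclone Priscilla: ΔP = 56; V ≈ 5.92 × 56^0.625 ≈ 73.27 kt.
Cyclone Amara: ΔP = 52; V ≈ 5.92 × 52^0.625 ≈ 69.96 kt.
Difference ≈ 73.27 − 69.96 = 3.31 → 3 kt.

3 kt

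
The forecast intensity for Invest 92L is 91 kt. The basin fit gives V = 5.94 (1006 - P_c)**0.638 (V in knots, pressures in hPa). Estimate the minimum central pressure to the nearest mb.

ΔP = (V / 5.94)^(1/0.638) = (91/5.94)^1.567.
91/5.94 = 15.320; 15.320^1.567 ≈ 72.07 mb.
P_c = 1006 − 72.07 = 933.93 ≈ 934 mb.

934 mb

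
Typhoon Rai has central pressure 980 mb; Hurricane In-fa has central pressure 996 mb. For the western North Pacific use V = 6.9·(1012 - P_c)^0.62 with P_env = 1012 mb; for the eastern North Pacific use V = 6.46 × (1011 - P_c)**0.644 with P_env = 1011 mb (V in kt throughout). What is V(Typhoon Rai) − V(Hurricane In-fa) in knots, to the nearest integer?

Typhoon Rai: ΔP = 32; V ≈ 6.9 × 32^0.62 ≈ 59.16 kt.
Hurricane In-fa: ΔP = 15; V ≈ 6.46 × 15^0.644 ≈ 36.95 kt.
Difference ≈ 59.16 − 36.95 = 22.21 → 22 kt.

22 kt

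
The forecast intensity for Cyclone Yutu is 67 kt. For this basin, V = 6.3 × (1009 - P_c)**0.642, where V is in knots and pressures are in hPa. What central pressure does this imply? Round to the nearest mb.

ΔP = (V / 6.3)^(1/0.642) = (67/6.3)^1.558.
67/6.3 = 10.635; 10.635^1.558 ≈ 39.74 mb.
P_c = 1009 − 39.74 = 969.26 ≈ 969 mb.

969 mb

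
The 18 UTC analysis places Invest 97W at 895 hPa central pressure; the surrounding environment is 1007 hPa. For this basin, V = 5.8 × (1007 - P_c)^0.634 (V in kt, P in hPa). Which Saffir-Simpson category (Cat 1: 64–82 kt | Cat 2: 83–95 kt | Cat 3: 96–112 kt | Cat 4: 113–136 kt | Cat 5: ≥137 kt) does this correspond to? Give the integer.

4

ΔP = 1007 − 895 = 112 hPa.
V ≈ 5.8 × 112^0.634 = 5.8 × 19.92 ≈ 116 kt.
116 kt falls in the Category 4 band.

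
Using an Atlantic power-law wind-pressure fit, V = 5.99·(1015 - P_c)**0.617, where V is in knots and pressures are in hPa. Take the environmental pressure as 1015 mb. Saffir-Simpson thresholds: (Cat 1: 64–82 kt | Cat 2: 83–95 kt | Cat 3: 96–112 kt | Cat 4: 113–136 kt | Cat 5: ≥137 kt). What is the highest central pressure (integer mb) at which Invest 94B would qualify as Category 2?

944 mb

Category 2 begins at V = 83 kt.
Required ΔP = (83/5.99)^(1/0.617) = 13.856^1.621 ≈ 70.85 mb.
P_c ≤ 1015 − 70.85 = 944.15, so the highest integer P_c is 944 mb.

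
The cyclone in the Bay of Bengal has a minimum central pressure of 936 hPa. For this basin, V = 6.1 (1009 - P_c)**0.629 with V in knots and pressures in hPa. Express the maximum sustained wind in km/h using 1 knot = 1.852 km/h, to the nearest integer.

ΔP = 1009 − 936 = 73 hPa.
V ≈ 6.1 × 73^0.629 = 6.1 × 14.860 ≈ 90.648 kt.
90.648 × 1.852 ≈ 167.88 km/h → 168 km/h.

168 km/h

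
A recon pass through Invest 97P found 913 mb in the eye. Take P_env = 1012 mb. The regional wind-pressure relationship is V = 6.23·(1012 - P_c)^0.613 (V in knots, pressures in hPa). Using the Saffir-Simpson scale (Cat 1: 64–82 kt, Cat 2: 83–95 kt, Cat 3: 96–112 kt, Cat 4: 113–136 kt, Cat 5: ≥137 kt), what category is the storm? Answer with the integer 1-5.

ΔP = 1012 − 913 = 99 mb.
V ≈ 6.23 × 99^0.613 = 6.23 × 16.72 ≈ 104 kt.
104 kt falls in the Category 3 band.

3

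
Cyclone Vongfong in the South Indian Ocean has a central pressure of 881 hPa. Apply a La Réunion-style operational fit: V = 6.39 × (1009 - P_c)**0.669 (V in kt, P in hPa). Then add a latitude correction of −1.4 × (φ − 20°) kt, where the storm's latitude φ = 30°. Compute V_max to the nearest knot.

ΔP = 1009 − 881 = 128 hPa.
128^0.669 ≈ 25.688.
V ≈ 6.39 × 25.688 ≈ 164.1 kt.
Latitude correction: −1.4 × (30 − 20) = -14 kt.
Corrected V ≈ 150.1 kt → 150 kt.

150 kt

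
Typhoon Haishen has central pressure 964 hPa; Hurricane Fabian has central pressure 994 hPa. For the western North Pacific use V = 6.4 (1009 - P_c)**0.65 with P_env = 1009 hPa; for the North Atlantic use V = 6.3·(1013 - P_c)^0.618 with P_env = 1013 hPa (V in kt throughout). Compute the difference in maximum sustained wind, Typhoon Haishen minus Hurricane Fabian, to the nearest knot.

Typhoon Haishen: ΔP = 45; V ≈ 6.4 × 45^0.65 ≈ 75.99 kt.
Hurricane Fabian: ΔP = 19; V ≈ 6.3 × 19^0.618 ≈ 38.87 kt.
Difference ≈ 75.99 − 38.87 = 37.12 → 37 kt.

37 kt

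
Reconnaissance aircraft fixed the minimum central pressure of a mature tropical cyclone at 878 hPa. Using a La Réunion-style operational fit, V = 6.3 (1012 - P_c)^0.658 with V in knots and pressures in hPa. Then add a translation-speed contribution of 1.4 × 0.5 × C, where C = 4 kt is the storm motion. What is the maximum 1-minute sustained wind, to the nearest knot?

161 kt

ΔP = 1012 − 878 = 134 hPa.
134^0.658 ≈ 25.098.
V ≈ 6.3 × 25.098 ≈ 158.1 kt.
Translation term: 1.4 × 0.5 × 4 = 2.8 kt.
Corrected V ≈ 160.9 kt → 161 kt.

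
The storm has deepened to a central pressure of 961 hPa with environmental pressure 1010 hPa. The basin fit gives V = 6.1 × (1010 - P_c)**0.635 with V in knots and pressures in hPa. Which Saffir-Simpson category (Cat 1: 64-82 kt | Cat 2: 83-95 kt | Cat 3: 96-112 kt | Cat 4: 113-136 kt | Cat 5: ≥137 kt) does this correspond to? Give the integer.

ΔP = 1010 − 961 = 49 hPa.
V ≈ 6.1 × 49^0.635 = 6.1 × 11.84 ≈ 72 kt.
72 kt falls in the Category 1 band.

1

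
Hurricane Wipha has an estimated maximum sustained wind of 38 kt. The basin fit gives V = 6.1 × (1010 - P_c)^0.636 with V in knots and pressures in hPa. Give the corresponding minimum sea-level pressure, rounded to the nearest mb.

992 mb

ΔP = (V / 6.1)^(1/0.636) = (38/6.1)^1.572.
38/6.1 = 6.230; 6.230^1.572 ≈ 17.75 mb.
P_c = 1010 − 17.75 = 992.25 ≈ 992 mb.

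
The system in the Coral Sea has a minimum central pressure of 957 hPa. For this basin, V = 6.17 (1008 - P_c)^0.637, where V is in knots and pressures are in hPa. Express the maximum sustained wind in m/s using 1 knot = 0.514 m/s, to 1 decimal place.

38.8 m/s

ΔP = 1008 − 957 = 51 hPa.
V ≈ 6.17 × 51^0.637 = 6.17 × 12.238 ≈ 75.511 kt.
75.511 × 0.514 ≈ 38.81 m/s → 38.8 m/s.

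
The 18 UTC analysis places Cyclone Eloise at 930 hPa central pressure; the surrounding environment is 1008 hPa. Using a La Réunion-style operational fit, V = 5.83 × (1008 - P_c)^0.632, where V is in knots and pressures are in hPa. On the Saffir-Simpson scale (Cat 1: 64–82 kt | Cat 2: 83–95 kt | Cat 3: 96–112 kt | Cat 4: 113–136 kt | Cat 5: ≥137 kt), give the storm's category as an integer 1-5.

ΔP = 1008 − 930 = 78 hPa.
V ≈ 5.83 × 78^0.632 = 5.83 × 15.70 ≈ 92 kt.
92 kt falls in the Category 2 band.

2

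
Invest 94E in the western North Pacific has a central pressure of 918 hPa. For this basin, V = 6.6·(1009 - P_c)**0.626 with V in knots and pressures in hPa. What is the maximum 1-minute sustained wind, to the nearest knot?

ΔP = 1009 − 918 = 91 hPa.
91^0.626 ≈ 16.841.
V ≈ 6.6 × 16.841 ≈ 111.1 kt.

111 kt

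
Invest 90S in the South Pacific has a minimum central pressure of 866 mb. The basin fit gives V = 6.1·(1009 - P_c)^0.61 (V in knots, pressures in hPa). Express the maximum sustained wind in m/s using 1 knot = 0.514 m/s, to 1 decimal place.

ΔP = 1009 − 866 = 143 mb.
V ≈ 6.1 × 143^0.61 = 6.1 × 20.642 ≈ 125.917 kt.
125.917 × 0.514 ≈ 64.72 m/s → 64.7 m/s.

64.7 m/s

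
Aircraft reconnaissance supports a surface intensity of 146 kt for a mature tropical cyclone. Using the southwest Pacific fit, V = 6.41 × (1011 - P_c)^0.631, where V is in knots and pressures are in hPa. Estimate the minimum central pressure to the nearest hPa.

869 hPa

ΔP = (V / 6.41)^(1/0.631) = (146/6.41)^1.585.
146/6.41 = 22.777; 22.777^1.585 ≈ 141.69 hPa.
P_c = 1011 − 141.69 = 869.31 ≈ 869 hPa.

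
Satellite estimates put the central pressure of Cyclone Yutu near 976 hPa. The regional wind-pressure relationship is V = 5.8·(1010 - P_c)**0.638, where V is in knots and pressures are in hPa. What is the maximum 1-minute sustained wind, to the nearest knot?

ΔP = 1010 − 976 = 34 hPa.
34^0.638 ≈ 9.486.
V ≈ 5.8 × 9.486 ≈ 55.0 kt.

55 kt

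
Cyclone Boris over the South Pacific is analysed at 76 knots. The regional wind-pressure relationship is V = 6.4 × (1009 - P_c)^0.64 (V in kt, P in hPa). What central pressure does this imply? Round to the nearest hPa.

961 hPa

ΔP = (V / 6.4)^(1/0.64) = (76/6.4)^1.562.
76/6.4 = 11.875; 11.875^1.562 ≈ 47.77 hPa.
P_c = 1009 − 47.77 = 961.23 ≈ 961 hPa.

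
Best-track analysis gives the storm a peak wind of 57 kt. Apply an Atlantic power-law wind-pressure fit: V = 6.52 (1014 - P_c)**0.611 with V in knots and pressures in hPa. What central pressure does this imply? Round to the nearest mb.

ΔP = (V / 6.52)^(1/0.611) = (57/6.52)^1.637.
57/6.52 = 8.742; 8.742^1.637 ≈ 34.76 mb.
P_c = 1014 − 34.76 = 979.24 ≈ 979 mb.

979 mb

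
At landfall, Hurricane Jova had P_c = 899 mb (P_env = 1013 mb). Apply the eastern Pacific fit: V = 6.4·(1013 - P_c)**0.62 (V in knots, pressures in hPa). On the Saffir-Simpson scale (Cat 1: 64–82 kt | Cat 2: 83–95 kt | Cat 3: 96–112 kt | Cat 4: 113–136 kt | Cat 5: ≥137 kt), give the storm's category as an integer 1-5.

ΔP = 1013 − 899 = 114 mb.
V ≈ 6.4 × 114^0.62 = 6.4 × 18.85 ≈ 121 kt.
121 kt falls in the Category 4 band.

4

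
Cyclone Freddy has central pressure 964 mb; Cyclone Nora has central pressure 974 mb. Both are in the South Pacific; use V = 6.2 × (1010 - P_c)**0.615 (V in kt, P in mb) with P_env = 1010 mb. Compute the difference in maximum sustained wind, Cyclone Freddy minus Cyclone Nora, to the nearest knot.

9 kt

Cyclone Freddy: ΔP = 46; V ≈ 6.2 × 46^0.615 ≈ 65.31 kt.
Cyclone Nora: ΔP = 36; V ≈ 6.2 × 36^0.615 ≈ 56.17 kt.
Difference ≈ 65.31 − 56.17 = 9.14 → 9 kt.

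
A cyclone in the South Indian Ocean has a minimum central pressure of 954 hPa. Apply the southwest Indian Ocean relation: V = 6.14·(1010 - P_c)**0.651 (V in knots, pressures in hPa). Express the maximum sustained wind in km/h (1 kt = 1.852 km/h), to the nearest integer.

156 km/h

ΔP = 1010 − 954 = 56 hPa.
V ≈ 6.14 × 56^0.651 = 6.14 × 13.743 ≈ 84.380 kt.
84.380 × 1.852 ≈ 156.27 km/h → 156 km/h.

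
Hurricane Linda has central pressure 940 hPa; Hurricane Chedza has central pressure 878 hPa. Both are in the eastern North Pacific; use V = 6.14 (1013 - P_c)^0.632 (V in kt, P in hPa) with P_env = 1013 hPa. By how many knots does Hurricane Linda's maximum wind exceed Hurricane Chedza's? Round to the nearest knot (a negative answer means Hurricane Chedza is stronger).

Hurricane Linda: ΔP = 73; V ≈ 6.14 × 73^0.632 ≈ 92.42 kt.
Hurricane Chedza: ΔP = 135; V ≈ 6.14 × 135^0.632 ≈ 136.31 kt.
Difference ≈ 92.42 − 136.31 = -43.89 → -44 kt.

-44 kt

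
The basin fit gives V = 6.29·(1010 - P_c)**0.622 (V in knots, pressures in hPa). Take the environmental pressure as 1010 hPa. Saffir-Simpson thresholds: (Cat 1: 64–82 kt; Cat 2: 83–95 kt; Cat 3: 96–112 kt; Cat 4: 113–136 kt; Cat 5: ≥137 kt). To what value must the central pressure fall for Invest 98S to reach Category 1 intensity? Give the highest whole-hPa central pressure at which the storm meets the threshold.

968 hPa

Category 1 begins at V = 64 kt.
Required ΔP = (64/6.29)^(1/0.622) = 10.175^1.608 ≈ 41.67 hPa.
P_c ≤ 1010 − 41.67 = 968.33, so the highest integer P_c is 968 hPa.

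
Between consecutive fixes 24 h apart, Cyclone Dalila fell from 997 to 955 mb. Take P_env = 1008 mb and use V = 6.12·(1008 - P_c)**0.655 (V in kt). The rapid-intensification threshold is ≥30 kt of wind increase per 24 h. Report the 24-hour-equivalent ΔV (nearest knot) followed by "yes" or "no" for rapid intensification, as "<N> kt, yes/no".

V₁: ΔP = 11, V ≈ 6.12 × 11^0.655 ≈ 29.43 kt.
V₂: ΔP = 53, V ≈ 6.12 × 53^0.655 ≈ 82.44 kt.
ΔV over 24 h = 53.01 kt → 24 h equivalent = 53.01 × 24/24 ≈ 53.01 kt.
53 kt ≥ 30 kt ⇒ rapid intensification.

53 kt, yes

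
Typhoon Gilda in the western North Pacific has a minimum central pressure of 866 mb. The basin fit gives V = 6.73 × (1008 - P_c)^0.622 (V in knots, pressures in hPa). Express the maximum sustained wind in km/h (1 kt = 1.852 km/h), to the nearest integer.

ΔP = 1008 − 866 = 142 mb.
V ≈ 6.73 × 142^0.622 = 6.73 × 21.813 ≈ 146.804 kt.
146.804 × 1.852 ≈ 271.88 km/h → 272 km/h.

272 km/h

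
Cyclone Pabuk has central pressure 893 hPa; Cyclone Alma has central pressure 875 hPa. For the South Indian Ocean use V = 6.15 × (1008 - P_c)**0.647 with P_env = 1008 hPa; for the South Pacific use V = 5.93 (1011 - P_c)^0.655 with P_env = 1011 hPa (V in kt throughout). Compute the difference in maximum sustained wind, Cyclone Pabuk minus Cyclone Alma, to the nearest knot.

-16 kt

Cyclone Pabuk: ΔP = 115; V ≈ 6.15 × 115^0.647 ≈ 132.48 kt.
Cyclone Alma: ΔP = 136; V ≈ 5.93 × 136^0.655 ≈ 148.09 kt.
Difference ≈ 132.48 − 148.09 = -15.61 → -16 kt.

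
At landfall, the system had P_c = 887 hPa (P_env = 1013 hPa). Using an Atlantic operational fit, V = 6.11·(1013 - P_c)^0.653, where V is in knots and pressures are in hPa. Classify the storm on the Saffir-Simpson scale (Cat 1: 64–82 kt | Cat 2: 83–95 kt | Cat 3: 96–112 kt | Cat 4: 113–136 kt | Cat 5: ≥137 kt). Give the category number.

ΔP = 1013 − 887 = 126 hPa.
V ≈ 6.11 × 126^0.653 = 6.11 × 23.53 ≈ 144 kt.
144 kt falls in the Category 5 band.

5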